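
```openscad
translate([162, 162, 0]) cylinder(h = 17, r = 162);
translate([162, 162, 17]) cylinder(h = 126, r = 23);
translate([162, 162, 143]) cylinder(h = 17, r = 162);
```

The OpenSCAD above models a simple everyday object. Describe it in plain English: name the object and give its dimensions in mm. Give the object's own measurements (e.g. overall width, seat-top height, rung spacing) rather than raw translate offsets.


A spool: two coaxial disc flanges of radius 162 mm and thickness 17 mm, joined by a core cylinder of radius 23 mm and height 126 mm. The lower flange rests on z = 0 and the three cylinders share a vertical axis.


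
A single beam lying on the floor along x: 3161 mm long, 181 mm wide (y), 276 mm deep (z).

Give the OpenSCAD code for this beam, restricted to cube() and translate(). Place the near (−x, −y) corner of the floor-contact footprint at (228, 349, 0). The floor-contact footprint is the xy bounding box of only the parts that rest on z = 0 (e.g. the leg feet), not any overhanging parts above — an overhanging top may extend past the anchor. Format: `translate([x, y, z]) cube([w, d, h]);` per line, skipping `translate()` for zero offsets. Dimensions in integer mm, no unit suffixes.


translate([228, 349, 0]) cube([3161, 181, 276]);


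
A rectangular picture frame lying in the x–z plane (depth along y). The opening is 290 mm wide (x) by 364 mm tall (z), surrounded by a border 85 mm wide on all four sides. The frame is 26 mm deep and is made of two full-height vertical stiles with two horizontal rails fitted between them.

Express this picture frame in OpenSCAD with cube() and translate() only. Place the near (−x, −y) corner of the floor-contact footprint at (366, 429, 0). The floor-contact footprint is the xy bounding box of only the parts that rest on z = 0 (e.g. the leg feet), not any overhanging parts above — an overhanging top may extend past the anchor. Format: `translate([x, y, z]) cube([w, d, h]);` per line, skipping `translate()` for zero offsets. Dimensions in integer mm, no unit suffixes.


translate([366, 429, 0]) cube([85, 26, 534]);
translate([741, 429, 0]) cube([85, 26, 534]);
translate([451, 429, 0]) cube([290, 26, 85]);
translate([451, 429, 449]) cube([290, 26, 85]);


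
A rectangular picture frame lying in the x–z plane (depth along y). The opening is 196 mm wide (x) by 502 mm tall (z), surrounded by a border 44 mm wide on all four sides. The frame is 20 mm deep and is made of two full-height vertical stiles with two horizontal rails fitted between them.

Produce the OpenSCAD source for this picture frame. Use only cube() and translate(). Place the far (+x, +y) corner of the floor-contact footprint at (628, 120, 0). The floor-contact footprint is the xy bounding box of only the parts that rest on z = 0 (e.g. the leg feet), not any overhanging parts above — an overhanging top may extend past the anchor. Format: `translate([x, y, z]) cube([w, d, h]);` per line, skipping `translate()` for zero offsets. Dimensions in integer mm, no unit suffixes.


translate([344, 100, 0]) cube([44, 20, 590]);
translate([584, 100, 0]) cube([44, 20, 590]);
translate([388, 100, 0]) cube([196, 20, 44]);
translate([388, 100, 546]) cube([196, 20, 44]);


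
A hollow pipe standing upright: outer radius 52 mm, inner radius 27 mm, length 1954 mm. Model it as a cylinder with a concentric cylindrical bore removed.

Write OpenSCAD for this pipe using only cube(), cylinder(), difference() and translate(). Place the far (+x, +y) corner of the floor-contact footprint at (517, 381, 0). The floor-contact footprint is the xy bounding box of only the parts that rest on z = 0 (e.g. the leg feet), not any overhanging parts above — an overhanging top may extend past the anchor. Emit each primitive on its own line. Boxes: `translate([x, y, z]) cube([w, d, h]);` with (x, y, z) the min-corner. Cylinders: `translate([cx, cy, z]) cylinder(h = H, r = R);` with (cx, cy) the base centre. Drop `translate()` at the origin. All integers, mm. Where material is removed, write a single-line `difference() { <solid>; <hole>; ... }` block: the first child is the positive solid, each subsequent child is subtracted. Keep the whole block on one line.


difference() { translate([465, 329, 0]) cylinder(h = 1954, r = 52); translate([465, 329, 0]) cylinder(h = 1954, r = 27); }


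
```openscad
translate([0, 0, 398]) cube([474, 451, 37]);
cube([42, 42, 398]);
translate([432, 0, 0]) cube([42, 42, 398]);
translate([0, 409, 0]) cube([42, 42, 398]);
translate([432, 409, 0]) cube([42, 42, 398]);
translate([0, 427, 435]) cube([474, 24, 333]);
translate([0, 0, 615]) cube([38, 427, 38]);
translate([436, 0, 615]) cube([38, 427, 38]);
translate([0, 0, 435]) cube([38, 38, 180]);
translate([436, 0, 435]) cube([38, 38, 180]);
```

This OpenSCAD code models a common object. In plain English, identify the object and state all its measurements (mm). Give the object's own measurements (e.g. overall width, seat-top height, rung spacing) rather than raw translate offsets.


A chair. The seat is a 474×451×37 mm slab with its top at z = 435 mm, on four 42×42 mm corner legs (flush with the seat edges, standing on z = 0). A flat backrest 24 mm thick, 333 mm tall, spans the full seat width and rises from the seat top along its +y edge, rear face flush with the rear of the seat. Two armrests of 38×38 mm section run along each side from the seat's front edge to the front of the backrest, top faces 218 mm above the seat top and outer faces flush with the seat's x-edges; a 38×38 mm post under the front of each armrest stands on the seat at the front corner.


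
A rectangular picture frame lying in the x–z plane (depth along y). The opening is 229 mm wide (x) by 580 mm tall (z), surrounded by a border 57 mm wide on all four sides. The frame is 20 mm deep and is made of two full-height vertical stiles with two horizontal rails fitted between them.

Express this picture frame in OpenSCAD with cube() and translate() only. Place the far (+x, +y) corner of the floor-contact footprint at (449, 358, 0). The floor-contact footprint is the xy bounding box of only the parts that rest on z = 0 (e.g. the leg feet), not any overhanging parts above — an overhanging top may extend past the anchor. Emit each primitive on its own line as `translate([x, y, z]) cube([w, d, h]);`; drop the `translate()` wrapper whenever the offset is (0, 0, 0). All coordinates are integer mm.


translate([106, 338, 0]) cube([57, 20, 694]);
translate([392, 338, 0]) cube([57, 20, 694]);
translate([163, 338, 0]) cube([229, 20, 57]);
translate([163, 338, 637]) cube([229, 20, 57]);


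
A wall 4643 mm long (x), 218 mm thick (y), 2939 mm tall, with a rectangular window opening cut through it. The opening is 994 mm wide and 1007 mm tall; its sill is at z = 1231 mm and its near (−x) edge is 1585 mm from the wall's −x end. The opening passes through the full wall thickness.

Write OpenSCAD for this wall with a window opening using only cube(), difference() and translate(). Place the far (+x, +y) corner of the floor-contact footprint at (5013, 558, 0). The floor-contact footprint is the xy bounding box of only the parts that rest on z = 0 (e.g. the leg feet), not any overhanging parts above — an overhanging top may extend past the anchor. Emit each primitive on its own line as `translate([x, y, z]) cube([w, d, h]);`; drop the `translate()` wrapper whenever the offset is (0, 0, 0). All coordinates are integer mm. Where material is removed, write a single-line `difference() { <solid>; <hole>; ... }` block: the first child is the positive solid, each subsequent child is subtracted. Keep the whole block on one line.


difference() { translate([370, 340, 0]) cube([4643, 218, 2939]); translate([1955, 340, 1231]) cube([994, 218, 1007]); }


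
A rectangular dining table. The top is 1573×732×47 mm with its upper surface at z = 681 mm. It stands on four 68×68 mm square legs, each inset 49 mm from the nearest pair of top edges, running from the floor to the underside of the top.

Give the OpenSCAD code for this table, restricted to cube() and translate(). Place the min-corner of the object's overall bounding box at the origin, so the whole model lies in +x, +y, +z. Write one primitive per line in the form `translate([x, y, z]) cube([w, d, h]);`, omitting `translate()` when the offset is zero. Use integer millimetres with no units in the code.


translate([0, 0, 634]) cube([1573, 732, 47]);
translate([49, 49, 0]) cube([68, 68, 634]);
translate([1456, 49, 0]) cube([68, 68, 634]);
translate([49, 615, 0]) cube([68, 68, 634]);
translate([1456, 615, 0]) cube([68, 68, 634]);


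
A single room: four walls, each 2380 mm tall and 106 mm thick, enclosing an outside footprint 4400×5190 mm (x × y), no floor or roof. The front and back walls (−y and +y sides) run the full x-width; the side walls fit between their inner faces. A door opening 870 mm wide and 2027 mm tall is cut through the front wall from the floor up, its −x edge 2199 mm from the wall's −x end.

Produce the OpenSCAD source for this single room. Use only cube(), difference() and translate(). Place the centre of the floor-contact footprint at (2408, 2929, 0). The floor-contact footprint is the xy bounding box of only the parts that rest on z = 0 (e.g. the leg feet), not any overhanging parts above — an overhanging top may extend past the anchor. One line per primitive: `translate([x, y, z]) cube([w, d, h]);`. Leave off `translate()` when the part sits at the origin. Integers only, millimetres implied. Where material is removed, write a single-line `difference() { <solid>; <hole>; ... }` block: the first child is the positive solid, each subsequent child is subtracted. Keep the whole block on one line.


difference() { translate([208, 334, 0]) cube([4400, 106, 2380]); translate([2407, 334, 0]) cube([870, 106, 2027]); }
translate([208, 5418, 0]) cube([4400, 106, 2380]);
translate([208, 440, 0]) cube([106, 4978, 2380]);
translate([4502, 440, 0]) cube([106, 4978, 2380]);


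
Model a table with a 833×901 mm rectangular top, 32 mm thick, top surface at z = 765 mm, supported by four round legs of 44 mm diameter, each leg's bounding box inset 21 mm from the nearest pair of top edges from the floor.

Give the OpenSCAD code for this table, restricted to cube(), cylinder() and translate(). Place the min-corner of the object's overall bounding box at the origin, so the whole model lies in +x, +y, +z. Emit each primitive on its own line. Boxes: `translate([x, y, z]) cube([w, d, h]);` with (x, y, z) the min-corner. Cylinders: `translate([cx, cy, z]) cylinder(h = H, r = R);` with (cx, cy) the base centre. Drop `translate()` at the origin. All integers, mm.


translate([0, 0, 733]) cube([833, 901, 32]);
translate([43, 43, 0]) cylinder(h = 733, r = 22);
translate([790, 43, 0]) cylinder(h = 733, r = 22);
translate([43, 858, 0]) cylinder(h = 733, r = 22);
translate([790, 858, 0]) cylinder(h = 733, r = 22);


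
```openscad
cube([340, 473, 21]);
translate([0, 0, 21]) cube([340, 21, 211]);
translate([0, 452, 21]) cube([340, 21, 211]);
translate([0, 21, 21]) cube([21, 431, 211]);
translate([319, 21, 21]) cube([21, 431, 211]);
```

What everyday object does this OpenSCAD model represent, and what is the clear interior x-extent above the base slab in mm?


An open box. The internal width is 298 mm.

A 340×473 base slab with four walls standing on it — an open box. The base is 340 mm wide and the walls are 21 mm thick, so the internal width is 340 − 2 × 21 = 298 mm.


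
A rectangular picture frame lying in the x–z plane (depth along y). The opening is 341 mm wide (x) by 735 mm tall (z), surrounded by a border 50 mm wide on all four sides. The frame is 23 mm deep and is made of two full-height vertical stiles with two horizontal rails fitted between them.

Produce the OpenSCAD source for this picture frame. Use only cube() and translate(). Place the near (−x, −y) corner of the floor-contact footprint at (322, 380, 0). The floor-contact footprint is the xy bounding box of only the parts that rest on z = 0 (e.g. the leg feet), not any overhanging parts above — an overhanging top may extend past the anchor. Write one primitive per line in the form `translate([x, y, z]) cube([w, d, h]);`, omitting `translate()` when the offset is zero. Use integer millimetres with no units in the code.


translate([322, 380, 0]) cube([50, 23, 835]);
translate([713, 380, 0]) cube([50, 23, 835]);
translate([372, 380, 0]) cube([341, 23, 50]);
translate([372, 380, 785]) cube([341, 23, 50]);


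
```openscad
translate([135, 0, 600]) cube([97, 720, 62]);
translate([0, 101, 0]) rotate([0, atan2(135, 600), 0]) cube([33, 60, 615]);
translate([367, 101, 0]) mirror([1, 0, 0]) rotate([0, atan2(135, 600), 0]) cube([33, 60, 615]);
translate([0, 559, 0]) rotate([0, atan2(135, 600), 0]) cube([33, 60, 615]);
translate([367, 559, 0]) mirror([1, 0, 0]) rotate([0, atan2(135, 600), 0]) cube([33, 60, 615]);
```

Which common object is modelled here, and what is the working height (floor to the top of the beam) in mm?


A sawhorse. The overall height is 662 mm.

A beam across two mirrored pairs of raked legs — a sawhorse. The beam's underside is at z = 600 (matching the legs' vertical rise in atan2(135, 600)) and the beam is 62 mm tall, so its top is at 600 + 62 = 662 mm. The raked legs top out at the beam's underside, so that is the highest point.


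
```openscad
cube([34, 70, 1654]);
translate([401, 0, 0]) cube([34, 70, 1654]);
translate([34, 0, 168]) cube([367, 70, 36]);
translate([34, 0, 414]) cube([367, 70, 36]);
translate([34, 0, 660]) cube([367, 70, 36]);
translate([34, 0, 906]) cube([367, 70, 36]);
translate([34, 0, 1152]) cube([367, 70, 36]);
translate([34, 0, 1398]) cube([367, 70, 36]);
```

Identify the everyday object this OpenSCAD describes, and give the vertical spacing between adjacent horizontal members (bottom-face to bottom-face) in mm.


A ladder. The rung spacing is 246 mm.

Two tall 34×70 posts with 6 short bars between them — a ladder. Adjacent rungs sit at z = 168 and z = 414, so the spacing is 414 − 168 = 246 mm.


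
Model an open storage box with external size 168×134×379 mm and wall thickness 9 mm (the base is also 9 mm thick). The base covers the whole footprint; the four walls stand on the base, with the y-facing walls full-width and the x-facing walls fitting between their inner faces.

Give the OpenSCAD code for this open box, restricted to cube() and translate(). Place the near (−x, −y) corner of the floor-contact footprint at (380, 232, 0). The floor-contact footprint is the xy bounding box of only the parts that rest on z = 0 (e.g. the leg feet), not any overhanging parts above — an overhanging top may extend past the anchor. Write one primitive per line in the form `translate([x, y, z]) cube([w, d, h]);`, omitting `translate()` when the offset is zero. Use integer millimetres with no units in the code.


translate([380, 232, 0]) cube([168, 134, 9]);
translate([380, 232, 9]) cube([168, 9, 370]);
translate([380, 357, 9]) cube([168, 9, 370]);
translate([380, 241, 9]) cube([9, 116, 370]);
translate([539, 241, 9]) cube([9, 116, 370]);


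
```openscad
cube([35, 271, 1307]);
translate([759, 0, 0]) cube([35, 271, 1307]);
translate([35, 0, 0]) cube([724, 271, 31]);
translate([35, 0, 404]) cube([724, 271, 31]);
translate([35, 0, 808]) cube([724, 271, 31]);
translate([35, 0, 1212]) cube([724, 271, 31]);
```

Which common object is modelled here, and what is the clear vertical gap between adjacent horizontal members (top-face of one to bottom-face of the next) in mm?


A bookshelf. The clear shelf gap is 373 mm.

Two tall side panels with 4 horizontal boards between them — a bookshelf. The first two shelf undersides are at z = 0 and z = 404; with shelf thickness 31, the clear gap is 404 − 0 − 31 = 373 mm.


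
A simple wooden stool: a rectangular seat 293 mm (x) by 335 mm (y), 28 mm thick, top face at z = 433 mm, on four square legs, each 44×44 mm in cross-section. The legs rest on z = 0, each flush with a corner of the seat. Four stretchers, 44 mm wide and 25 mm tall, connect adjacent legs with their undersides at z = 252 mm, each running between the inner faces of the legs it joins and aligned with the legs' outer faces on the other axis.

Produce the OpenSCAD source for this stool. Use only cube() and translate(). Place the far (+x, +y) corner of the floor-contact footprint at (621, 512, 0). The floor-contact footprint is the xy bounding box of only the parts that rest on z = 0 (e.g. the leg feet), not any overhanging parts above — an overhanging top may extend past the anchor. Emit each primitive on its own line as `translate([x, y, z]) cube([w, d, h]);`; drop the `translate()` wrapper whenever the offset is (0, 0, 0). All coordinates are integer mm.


translate([328, 177, 405]) cube([293, 335, 28]);
translate([328, 177, 0]) cube([44, 44, 405]);
translate([577, 177, 0]) cube([44, 44, 405]);
translate([328, 468, 0]) cube([44, 44, 405]);
translate([577, 468, 0]) cube([44, 44, 405]);
translate([372, 177, 252]) cube([205, 44, 25]);
translate([372, 468, 252]) cube([205, 44, 25]);
translate([328, 221, 252]) cube([44, 247, 25]);
translate([577, 221, 252]) cube([44, 247, 25]);


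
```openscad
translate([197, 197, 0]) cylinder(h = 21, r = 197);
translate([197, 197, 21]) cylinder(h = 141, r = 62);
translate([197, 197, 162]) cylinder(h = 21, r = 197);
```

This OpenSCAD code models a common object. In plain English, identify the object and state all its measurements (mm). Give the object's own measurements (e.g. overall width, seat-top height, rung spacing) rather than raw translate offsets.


A spool: two coaxial disc flanges of radius 197 mm and thickness 21 mm, joined by a core cylinder of radius 62 mm and height 141 mm. The lower flange rests on z = 0 and the three cylinders share a vertical axis.


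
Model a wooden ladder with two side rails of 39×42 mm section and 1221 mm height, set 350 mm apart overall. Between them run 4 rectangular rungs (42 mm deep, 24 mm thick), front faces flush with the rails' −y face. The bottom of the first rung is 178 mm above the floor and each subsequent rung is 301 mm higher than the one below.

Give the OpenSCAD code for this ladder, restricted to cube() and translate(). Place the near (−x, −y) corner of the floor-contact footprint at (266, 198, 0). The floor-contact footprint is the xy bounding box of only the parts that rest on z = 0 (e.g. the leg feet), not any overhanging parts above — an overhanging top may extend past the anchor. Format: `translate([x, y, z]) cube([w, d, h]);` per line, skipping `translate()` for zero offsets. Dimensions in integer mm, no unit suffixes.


// rung span = 350 - 2*39 = 272
// rung[k] z = 178 + k*301
translate([266, 198, 0]) cube([39, 42, 1221]);
translate([577, 198, 0]) cube([39, 42, 1221]);
translate([305, 198, 178]) cube([272, 42, 24]);
translate([305, 198, 479]) cube([272, 42, 24]);
translate([305, 198, 780]) cube([272, 42, 24]);
translate([305, 198, 1081]) cube([272, 42, 24]);


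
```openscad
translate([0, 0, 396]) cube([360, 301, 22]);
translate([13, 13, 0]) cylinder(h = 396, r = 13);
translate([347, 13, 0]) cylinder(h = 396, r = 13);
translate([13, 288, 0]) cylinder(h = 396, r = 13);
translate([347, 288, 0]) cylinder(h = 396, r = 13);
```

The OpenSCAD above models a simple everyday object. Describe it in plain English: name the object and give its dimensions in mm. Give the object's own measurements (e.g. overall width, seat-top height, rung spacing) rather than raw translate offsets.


A simple wooden stool: a rectangular seat 360 mm (x) by 301 mm (y), 22 mm thick, top face at z = 418 mm, on four round legs, each 26 mm in diameter. The legs rest on z = 0, each leg's axis is inset half a diameter from the nearest pair of seat edges (so the leg's bounding box is flush with the corner).


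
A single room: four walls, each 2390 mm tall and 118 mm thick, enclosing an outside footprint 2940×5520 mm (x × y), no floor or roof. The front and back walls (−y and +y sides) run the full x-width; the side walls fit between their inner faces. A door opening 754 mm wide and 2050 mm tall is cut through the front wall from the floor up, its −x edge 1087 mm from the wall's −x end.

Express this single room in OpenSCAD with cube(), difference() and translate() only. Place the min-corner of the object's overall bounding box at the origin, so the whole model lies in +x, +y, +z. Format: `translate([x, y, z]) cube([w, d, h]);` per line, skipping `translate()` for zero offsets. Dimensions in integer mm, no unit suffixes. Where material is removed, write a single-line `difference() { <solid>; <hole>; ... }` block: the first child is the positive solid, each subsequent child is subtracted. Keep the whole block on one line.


difference() { cube([2940, 118, 2390]); translate([1087, 0, 0]) cube([754, 118, 2050]); }
translate([0, 5402, 0]) cube([2940, 118, 2390]);
translate([0, 118, 0]) cube([118, 5284, 2390]);
translate([2822, 118, 0]) cube([118, 5284, 2390]);


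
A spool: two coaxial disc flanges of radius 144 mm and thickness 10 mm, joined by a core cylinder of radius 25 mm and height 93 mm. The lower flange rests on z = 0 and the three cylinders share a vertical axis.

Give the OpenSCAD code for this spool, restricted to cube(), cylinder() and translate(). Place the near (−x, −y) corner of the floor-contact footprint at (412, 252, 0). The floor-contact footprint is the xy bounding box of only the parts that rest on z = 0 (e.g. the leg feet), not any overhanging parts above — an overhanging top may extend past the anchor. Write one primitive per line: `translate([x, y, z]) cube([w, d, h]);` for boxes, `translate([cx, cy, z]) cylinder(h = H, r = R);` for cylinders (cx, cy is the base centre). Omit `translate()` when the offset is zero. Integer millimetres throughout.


translate([556, 396, 0]) cylinder(h = 10, r = 144);
translate([556, 396, 10]) cylinder(h = 93, r = 25);
translate([556, 396, 103]) cylinder(h = 10, r = 144);


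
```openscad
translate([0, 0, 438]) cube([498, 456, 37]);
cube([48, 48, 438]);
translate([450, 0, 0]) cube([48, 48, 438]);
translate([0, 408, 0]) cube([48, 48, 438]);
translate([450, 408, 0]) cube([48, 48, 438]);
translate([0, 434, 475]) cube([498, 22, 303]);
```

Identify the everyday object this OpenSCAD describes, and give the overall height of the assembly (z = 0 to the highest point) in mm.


A chair. The overall height is 778 mm.

A slab on four corner posts with a tall panel at the back — a chair. The seat slab sits at z = 438 with thickness 37, and the 303 mm backrest starts at the seat top, so the overall height is 438 + 37 + 303 = 778 mm.


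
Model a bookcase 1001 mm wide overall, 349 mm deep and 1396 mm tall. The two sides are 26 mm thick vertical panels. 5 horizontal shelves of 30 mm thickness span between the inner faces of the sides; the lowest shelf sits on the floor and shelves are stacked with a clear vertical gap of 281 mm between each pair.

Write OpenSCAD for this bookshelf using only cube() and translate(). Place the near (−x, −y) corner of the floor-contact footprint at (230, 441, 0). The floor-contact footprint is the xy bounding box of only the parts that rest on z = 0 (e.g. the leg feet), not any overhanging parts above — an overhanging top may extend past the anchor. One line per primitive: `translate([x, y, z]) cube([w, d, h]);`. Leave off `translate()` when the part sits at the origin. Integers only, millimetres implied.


translate([230, 441, 0]) cube([26, 349, 1396]);
translate([1205, 441, 0]) cube([26, 349, 1396]);
translate([256, 441, 0]) cube([949, 349, 30]);
translate([256, 441, 311]) cube([949, 349, 30]);
translate([256, 441, 622]) cube([949, 349, 30]);
translate([256, 441, 933]) cube([949, 349, 30]);
translate([256, 441, 1244]) cube([949, 349, 30]);


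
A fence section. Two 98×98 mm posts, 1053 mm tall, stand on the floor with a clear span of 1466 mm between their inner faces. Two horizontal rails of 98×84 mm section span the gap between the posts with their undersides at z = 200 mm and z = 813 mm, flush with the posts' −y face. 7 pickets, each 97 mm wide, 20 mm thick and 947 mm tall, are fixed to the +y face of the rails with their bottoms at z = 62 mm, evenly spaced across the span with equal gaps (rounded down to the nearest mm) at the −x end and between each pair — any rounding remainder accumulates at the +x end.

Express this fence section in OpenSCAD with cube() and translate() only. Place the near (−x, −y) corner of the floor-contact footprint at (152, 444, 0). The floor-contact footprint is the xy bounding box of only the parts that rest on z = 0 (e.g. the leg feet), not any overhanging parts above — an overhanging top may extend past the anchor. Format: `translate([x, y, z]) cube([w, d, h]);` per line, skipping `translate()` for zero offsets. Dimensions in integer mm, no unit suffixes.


translate([152, 444, 0]) cube([98, 98, 1053]);
translate([1716, 444, 0]) cube([98, 98, 1053]);
translate([250, 444, 200]) cube([1466, 98, 84]);
translate([250, 444, 813]) cube([1466, 98, 84]);
translate([348, 542, 62]) cube([97, 20, 947]);
translate([543, 542, 62]) cube([97, 20, 947]);
translate([738, 542, 62]) cube([97, 20, 947]);
translate([933, 542, 62]) cube([97, 20, 947]);
translate([1128, 542, 62]) cube([97, 20, 947]);
translate([1323, 542, 62]) cube([97, 20, 947]);
translate([1518, 542, 62]) cube([97, 20, 947]);


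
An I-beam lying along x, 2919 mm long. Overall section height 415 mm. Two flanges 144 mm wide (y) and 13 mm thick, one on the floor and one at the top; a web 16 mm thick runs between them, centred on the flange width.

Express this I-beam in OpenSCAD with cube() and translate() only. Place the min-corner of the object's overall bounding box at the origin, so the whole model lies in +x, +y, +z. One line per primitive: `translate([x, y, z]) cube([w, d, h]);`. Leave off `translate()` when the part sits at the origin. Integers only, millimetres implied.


cube([2919, 144, 13]);
translate([0, 64, 13]) cube([2919, 16, 389]);
translate([0, 0, 402]) cube([2919, 144, 13]);


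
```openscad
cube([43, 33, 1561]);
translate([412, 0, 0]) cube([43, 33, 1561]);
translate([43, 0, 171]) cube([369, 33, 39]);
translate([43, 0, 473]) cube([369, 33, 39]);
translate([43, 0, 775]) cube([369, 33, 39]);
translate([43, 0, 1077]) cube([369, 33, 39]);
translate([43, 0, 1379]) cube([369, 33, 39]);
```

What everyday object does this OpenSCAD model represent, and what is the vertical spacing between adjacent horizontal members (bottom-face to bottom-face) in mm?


A ladder. The rung spacing is 302 mm.

Two tall 43×33 posts with 5 short bars between them — a ladder. Adjacent rungs sit at z = 171 and z = 473, so the spacing is 473 − 171 = 302 mm.


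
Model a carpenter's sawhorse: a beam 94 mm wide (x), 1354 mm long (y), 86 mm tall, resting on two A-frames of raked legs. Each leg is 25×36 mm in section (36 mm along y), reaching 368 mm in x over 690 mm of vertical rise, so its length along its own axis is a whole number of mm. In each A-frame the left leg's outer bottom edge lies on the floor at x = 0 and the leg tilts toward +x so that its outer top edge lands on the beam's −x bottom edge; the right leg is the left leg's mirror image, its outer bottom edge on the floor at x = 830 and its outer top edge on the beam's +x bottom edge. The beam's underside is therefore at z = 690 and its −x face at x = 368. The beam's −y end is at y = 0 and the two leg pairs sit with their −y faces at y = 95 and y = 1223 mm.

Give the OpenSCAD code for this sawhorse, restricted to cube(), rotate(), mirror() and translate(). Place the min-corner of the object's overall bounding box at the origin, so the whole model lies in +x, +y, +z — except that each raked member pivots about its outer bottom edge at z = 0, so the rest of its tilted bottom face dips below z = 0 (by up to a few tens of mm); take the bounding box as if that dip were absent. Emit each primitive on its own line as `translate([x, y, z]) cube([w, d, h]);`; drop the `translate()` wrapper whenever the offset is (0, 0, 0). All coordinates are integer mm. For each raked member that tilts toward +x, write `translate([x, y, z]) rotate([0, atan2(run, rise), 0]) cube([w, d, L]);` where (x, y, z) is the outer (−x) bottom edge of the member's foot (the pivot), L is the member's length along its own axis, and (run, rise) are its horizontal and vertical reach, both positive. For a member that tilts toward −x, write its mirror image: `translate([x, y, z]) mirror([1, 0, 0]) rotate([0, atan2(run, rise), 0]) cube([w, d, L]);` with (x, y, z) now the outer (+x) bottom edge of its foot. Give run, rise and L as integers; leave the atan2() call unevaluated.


// leg length = √(368² + 690²) = 782
// right-leg outer foot x = 2·368 + 94 = 830
// beam min-corner = (368, 0, 690)
translate([368, 0, 690]) cube([94, 1354, 86]);
translate([0, 95, 0]) rotate([0, atan2(368, 690), 0]) cube([25, 36, 782]);
translate([830, 95, 0]) mirror([1, 0, 0]) rotate([0, atan2(368, 690), 0]) cube([25, 36, 782]);
translate([0, 1223, 0]) rotate([0, atan2(368, 690), 0]) cube([25, 36, 782]);
translate([830, 1223, 0]) mirror([1, 0, 0]) rotate([0, atan2(368, 690), 0]) cube([25, 36, 782]);


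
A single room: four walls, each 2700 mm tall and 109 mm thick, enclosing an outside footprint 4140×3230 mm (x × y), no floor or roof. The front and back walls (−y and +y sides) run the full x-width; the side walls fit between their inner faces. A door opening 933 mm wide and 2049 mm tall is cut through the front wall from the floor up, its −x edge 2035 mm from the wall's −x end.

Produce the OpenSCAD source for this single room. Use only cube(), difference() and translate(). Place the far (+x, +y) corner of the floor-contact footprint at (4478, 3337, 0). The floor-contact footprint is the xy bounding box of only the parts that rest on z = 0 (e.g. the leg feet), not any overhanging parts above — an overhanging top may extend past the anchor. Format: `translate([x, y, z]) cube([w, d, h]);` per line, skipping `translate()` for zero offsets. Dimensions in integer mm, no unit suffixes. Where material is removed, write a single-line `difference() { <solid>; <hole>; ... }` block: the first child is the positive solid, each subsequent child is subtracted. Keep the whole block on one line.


difference() { translate([338, 107, 0]) cube([4140, 109, 2700]); translate([2373, 107, 0]) cube([933, 109, 2049]); }
translate([338, 3228, 0]) cube([4140, 109, 2700]);
translate([338, 216, 0]) cube([109, 3012, 2700]);
translate([4369, 216, 0]) cube([109, 3012, 2700]);


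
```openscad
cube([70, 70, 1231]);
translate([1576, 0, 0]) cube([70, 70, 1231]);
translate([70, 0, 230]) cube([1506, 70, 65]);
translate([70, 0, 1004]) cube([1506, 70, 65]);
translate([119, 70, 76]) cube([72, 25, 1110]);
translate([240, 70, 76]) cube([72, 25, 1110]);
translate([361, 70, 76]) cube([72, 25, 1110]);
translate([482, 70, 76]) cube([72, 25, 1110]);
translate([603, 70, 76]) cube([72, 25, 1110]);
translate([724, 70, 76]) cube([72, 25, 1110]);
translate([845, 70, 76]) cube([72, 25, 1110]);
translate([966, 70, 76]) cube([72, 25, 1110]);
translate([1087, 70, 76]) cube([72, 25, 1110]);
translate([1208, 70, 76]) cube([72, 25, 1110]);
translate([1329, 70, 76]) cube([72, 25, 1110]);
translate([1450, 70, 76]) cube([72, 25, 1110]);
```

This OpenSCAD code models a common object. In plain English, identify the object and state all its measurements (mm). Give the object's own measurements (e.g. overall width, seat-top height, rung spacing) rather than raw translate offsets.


A fence section. Two 70×70 mm posts, 1231 mm tall, stand on the floor with a clear span of 1506 mm between their inner faces. Two horizontal rails of 70×65 mm section span the gap between the posts with their undersides at z = 230 mm and z = 1004 mm, flush with the posts' −y face. 12 pickets, each 72 mm wide, 25 mm thick and 1110 mm tall, are fixed to the +y face of the rails with their bottoms at z = 76 mm, spaced across the span with a 49 mm gap after the −x post and between neighbouring pickets, with 54 mm left before the +x post.


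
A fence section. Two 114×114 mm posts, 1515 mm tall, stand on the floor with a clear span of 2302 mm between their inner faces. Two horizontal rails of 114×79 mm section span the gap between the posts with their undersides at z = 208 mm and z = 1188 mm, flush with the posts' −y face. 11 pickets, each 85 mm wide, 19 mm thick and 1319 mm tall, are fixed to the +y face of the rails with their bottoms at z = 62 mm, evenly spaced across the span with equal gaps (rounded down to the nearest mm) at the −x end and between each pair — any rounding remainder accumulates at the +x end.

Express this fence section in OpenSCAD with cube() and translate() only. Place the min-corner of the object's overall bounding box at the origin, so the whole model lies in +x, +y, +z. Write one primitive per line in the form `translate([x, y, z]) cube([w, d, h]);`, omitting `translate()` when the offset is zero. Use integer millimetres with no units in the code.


cube([114, 114, 1515]);
translate([2416, 0, 0]) cube([114, 114, 1515]);
translate([114, 0, 208]) cube([2302, 114, 79]);
translate([114, 0, 1188]) cube([2302, 114, 79]);
translate([227, 114, 62]) cube([85, 19, 1319]);
translate([425, 114, 62]) cube([85, 19, 1319]);
translate([623, 114, 62]) cube([85, 19, 1319]);
translate([821, 114, 62]) cube([85, 19, 1319]);
translate([1019, 114, 62]) cube([85, 19, 1319]);
translate([1217, 114, 62]) cube([85, 19, 1319]);
translate([1415, 114, 62]) cube([85, 19, 1319]);
translate([1613, 114, 62]) cube([85, 19, 1319]);
translate([1811, 114, 62]) cube([85, 19, 1319]);
translate([2009, 114, 62]) cube([85, 19, 1319]);
translate([2207, 114, 62]) cube([85, 19, 1319]);


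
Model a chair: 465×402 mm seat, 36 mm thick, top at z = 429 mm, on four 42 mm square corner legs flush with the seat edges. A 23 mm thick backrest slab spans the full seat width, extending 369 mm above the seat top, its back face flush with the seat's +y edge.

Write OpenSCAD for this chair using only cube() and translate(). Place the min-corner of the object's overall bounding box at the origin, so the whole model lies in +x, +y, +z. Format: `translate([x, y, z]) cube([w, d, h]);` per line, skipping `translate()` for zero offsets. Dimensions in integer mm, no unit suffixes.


// leg_h = 429 - 36 = 393
translate([0, 0, 393]) cube([465, 402, 36]);
cube([42, 42, 393]);
translate([423, 0, 0]) cube([42, 42, 393]);
translate([0, 360, 0]) cube([42, 42, 393]);
translate([423, 360, 0]) cube([42, 42, 393]);
translate([0, 379, 429]) cube([465, 23, 369]);


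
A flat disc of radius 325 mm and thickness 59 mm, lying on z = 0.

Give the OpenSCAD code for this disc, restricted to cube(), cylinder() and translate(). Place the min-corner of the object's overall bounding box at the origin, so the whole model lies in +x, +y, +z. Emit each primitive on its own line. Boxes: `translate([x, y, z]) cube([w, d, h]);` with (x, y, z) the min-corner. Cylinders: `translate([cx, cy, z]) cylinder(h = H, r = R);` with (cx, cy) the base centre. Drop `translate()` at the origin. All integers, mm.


translate([325, 325, 0]) cylinder(h = 59, r = 325);


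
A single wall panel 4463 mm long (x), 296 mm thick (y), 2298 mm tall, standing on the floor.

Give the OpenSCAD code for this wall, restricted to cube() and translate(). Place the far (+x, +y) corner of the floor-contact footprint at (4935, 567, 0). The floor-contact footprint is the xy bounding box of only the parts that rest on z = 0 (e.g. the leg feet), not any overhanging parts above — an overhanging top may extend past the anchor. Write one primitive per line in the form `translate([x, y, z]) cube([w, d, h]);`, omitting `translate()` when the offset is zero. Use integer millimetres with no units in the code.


translate([472, 271, 0]) cube([4463, 296, 2298]);


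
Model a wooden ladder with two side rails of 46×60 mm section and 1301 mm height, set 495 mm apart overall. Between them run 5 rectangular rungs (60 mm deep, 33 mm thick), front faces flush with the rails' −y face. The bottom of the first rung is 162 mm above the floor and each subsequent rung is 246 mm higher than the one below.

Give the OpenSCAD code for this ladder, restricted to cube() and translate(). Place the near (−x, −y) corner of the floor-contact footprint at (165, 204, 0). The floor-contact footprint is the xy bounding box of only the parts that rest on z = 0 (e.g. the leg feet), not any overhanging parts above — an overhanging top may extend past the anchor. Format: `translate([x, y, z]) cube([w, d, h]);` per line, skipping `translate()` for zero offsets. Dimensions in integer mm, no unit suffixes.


translate([165, 204, 0]) cube([46, 60, 1301]);
translate([614, 204, 0]) cube([46, 60, 1301]);
translate([211, 204, 162]) cube([403, 60, 33]);
translate([211, 204, 408]) cube([403, 60, 33]);
translate([211, 204, 654]) cube([403, 60, 33]);
translate([211, 204, 900]) cube([403, 60, 33]);
translate([211, 204, 1146]) cube([403, 60, 33]);


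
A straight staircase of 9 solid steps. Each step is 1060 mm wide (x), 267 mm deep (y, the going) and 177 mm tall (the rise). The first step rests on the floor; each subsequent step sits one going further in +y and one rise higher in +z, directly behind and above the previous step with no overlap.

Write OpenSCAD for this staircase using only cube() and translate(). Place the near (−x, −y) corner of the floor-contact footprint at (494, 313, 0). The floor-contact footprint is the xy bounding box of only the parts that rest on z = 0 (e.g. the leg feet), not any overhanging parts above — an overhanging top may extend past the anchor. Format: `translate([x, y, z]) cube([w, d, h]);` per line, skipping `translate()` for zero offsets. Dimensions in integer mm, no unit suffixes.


translate([494, 313, 0]) cube([1060, 267, 177]);
translate([494, 580, 177]) cube([1060, 267, 177]);
translate([494, 847, 354]) cube([1060, 267, 177]);
translate([494, 1114, 531]) cube([1060, 267, 177]);
translate([494, 1381, 708]) cube([1060, 267, 177]);
translate([494, 1648, 885]) cube([1060, 267, 177]);
translate([494, 1915, 1062]) cube([1060, 267, 177]);
translate([494, 2182, 1239]) cube([1060, 267, 177]);
translate([494, 2449, 1416]) cube([1060, 267, 177]);


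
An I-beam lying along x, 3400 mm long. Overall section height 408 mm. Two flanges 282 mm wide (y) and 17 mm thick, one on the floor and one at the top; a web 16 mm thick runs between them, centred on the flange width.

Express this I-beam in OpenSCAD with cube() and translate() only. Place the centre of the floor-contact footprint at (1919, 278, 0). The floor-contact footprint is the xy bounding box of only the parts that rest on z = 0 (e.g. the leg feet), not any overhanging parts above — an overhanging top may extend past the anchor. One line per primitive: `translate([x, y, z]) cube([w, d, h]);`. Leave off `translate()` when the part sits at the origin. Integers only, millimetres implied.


translate([219, 137, 0]) cube([3400, 282, 17]);
translate([219, 270, 17]) cube([3400, 16, 374]);
translate([219, 137, 391]) cube([3400, 282, 17]);


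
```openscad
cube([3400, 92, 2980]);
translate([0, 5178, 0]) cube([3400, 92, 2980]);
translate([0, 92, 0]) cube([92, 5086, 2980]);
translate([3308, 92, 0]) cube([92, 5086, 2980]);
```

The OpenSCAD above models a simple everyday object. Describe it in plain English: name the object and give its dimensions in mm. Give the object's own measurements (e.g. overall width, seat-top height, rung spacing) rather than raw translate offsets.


The wall frame of a small rectangular building: four walls, each 2980 mm tall and 92 mm thick, enclosing a footprint 3400 mm (x) by 5270 mm (y) outside-to-outside, with no floor or roof. The front and back walls (the −y and +y sides) span the full width; the two side walls fit between them.


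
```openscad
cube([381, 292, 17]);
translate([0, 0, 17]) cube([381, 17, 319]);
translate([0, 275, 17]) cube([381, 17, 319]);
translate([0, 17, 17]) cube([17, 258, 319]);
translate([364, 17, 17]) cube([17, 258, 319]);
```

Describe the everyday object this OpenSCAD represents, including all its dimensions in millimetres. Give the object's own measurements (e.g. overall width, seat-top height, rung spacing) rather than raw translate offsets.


An open-topped rectangular box: outside dimensions 381×292×336 mm, with a uniform wall and base thickness of 17 mm. The base is a full 381×292 slab on the floor; four walls sit on top of the base. The front and back walls (the −y and +y sides) span the full width; the two side walls fit between them.
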